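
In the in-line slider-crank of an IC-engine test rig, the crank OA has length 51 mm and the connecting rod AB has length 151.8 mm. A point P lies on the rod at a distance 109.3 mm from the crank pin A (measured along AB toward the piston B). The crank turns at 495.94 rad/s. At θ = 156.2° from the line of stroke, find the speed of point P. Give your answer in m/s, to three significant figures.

ω = 495.9 rad/s.  Crank-pin speed |V_A| = rω = 25.293 m/s, perpendicular to OA.
Rod angle: sinφ = −(r/L) sinθ ⇒ φ = -7.792°; ω_rod = −rω cosθ/√(L²−r²sin²θ) = +153.87 rad/s.
V_P = V_A + ω_rod × AP, with AP = 0.1093 m along the rod.
Components: V_Px = −rω sinθ − a·ω_rod·sinφ = -7.9267 m/s;  V_Py = rω cosθ + a·ω_rod·cosφ = -6.4792 m/s.
|V_P| = √(V_Px² + V_Py²) = 10.238 m/s.

10.2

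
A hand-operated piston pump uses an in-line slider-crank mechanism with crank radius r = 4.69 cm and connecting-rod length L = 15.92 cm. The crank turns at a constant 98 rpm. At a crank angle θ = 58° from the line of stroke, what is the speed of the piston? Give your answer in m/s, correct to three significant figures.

0.474

ω = 2π·98/60 = 10.26 rad/s
For an in-line slider-crank, x = r cosθ + √(L² − r² sin²θ), so v = −rω sinθ·[1 + r cosθ/√(L² − r² sin²θ)].
With r = 0.0469 m, L = 0.1592 m, θ = 58°: √(L² − r² sin²θ) = 0.15415 m.
v = −0.0469·10.26·0.84805·[1 + 0.0469·0.52992/0.15415] = -0.47399 m/s.
|v| = 0.47399 m/s.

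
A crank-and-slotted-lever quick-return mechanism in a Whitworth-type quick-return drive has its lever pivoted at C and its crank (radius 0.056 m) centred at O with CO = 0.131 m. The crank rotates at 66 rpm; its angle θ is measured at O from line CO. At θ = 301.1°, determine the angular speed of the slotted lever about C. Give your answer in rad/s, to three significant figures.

1.72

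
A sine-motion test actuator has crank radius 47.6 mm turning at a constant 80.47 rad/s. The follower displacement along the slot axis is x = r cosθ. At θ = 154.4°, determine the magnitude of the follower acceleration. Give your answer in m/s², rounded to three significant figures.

278

ω = 80.47 rad/s
x = r cosθ ⇒ ẍ = −rω² cosθ (ω constant).
|a| = rω²|cosθ| = 0.0476·(80.47)²·|cos 154.4°| = 277.97 m/s².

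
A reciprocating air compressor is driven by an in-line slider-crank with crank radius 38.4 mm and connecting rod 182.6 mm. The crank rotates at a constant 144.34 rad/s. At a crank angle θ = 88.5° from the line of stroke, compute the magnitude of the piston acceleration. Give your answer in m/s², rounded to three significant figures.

ω = 144.3 rad/s
x(θ) = r cosθ + √(L² − r² sin²θ); with ω constant, a = ω²·d²x/dθ².
d²x/dθ² = −r cosθ − r²(cos2θ)/√u − r⁴ sin²2θ/(4u^{3/2}),  u = L² − r² sin²θ = 0.0318692 m².
Substituting r = 0.0384 m, L = 0.1826 m, θ = 88.5°: d²x/dθ² = +0.0072432 m.
a = ω²·d²x/dθ² = (144.3)²·(+0.0072432) = +150.9 m/s²;  |a| = 150.9 m/s².

151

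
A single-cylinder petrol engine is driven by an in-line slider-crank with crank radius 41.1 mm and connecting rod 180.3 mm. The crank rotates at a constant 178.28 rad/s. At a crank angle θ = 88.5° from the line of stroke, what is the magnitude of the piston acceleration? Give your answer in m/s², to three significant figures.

ω = 178.3 rad/s
x(θ) = r cosθ + √(L² − r² sin²θ); with ω constant, a = ω²·d²x/dθ².
d²x/dθ² = −r cosθ − r²(cos2θ)/√u − r⁴ sin²2θ/(4u^{3/2}),  u = L² − r² sin²θ = 0.03082 m².
Substituting r = 0.0411 m, L = 0.1803 m, θ = 88.5°: d²x/dθ² = +0.0085326 m.
a = ω²·d²x/dθ² = (178.3)²·(+0.0085326) = +271.2 m/s²;  |a| = 271.2 m/s².

271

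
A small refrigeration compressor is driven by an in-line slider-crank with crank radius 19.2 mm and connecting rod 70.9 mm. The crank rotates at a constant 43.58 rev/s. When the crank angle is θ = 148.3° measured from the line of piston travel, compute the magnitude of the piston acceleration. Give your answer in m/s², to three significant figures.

ω = 2π·43.6 = 273.8 rad/s
x(θ) = r cosθ + √(L² − r² sin²θ); with ω constant, a = ω²·d²x/dθ².
d²x/dθ² = −r cosθ − r²(cos2θ)/√u − r⁴ sin²2θ/(4u^{3/2}),  u = L² − r² sin²θ = 0.00492502 m².
Substituting r = 0.0192 m, L = 0.0709 m, θ = 148.3°: d²x/dθ² = +0.013905 m.
a = ω²·d²x/dθ² = (273.8)²·(+0.013905) = +1042.6 m/s²;  |a| = 1042.6 m/s².

1040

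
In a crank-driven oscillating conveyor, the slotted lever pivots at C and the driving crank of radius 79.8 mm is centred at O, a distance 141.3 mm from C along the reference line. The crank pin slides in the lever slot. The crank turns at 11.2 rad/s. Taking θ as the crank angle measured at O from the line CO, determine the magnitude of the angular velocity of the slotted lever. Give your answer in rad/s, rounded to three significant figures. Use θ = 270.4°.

2.73

ω = 11.2 rad/s
Crank pin A relative to C: A = (d + r cosθ, r sinθ); lever angle φ = atan2(r sinθ, d + r cosθ).
Differentiating tanφ: φ̇ = rω(d cosθ + r)/(d² + r² + 2dr cosθ).
d² + r² + 2dr cosθ = |CA|² = 0.0264912 m²;  d cosθ + r = +0.080786 m.
|ω_lever| = |0.0798·11.2·+0.080786| / 0.0264912 = 2.7256 rad/s.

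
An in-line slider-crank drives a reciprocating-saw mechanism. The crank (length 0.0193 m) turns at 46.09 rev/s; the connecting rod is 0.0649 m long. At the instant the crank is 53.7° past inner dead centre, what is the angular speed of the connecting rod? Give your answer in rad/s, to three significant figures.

ω = 289.6 rad/s (converted from 46.09 rev/s).
The rod makes angle φ with the slider axis where L sinφ = r sinθ; differentiating, L cosφ·φ̇ = r ω cosθ.
L cosφ = √(L² − r² sin²θ) = 0.063008 m.
|ω_rod| = r ω |cosθ| / √(L² − r² sin²θ) = 0.0193·289.6·0.59201/0.063008 = 52.514 rad/s.

52.5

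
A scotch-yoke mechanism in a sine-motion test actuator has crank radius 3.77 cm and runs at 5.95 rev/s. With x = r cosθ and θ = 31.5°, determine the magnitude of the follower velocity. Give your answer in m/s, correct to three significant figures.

0.736

ω = 37.38 rad/s (from 5.95 rev/s).
x = r cosθ ⇒ ẋ = −rω sinθ.
|v| = rω|sinθ| = 0.0377·37.38·|sin 31.5°| = 0.73642 m/s.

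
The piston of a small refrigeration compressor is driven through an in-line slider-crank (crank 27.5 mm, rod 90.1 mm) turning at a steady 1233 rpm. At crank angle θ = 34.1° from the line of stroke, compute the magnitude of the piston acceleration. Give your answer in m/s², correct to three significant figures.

435

ω = 2π·1233/60 = 129.1 rad/s
x(θ) = r cosθ + √(L² − r² sin²θ); with ω constant, a = ω²·d²x/dθ².
d²x/dθ² = −r cosθ − r²(cos2θ)/√u − r⁴ sin²2θ/(4u^{3/2}),  u = L² − r² sin²θ = 0.00788031 m².
Substituting r = 0.0275 m, L = 0.0901 m, θ = 34.1°: d²x/dθ² = -0.026112 m.
a = ω²·d²x/dθ² = (129.1)²·(-0.026112) = -435.33 m/s²;  |a| = 435.33 m/s².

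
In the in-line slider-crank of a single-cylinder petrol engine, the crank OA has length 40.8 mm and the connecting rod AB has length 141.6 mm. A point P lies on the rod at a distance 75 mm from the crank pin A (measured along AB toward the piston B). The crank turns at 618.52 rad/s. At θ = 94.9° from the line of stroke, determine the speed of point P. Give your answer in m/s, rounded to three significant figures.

ω = 618.5 rad/s.  Crank-pin speed |V_A| = rω = 25.236 m/s, perpendicular to OA.
Rod angle: sinφ = −(r/L) sinθ ⇒ φ = -16.683°; ω_rod = −rω cosθ/√(L²−r²sin²θ) = +15.892 rad/s.
V_P = V_A + ω_rod × AP, with AP = 0.075 m along the rod.
Components: V_Px = −rω sinθ − a·ω_rod·sinφ = -24.801 m/s;  V_Py = rω cosθ + a·ω_rod·cosφ = -1.0138 m/s.
|V_P| = √(V_Px² + V_Py²) = 24.822 m/s.

24.8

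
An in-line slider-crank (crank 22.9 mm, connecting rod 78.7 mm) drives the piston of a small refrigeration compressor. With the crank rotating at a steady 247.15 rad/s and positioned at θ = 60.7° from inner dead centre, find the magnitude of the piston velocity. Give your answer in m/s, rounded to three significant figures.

ω = 247.2 rad/s
For an in-line slider-crank, x = r cosθ + √(L² − r² sin²θ), so v = −rω sinθ·[1 + r cosθ/√(L² − r² sin²θ)].
With r = 0.0229 m, L = 0.0787 m, θ = 60.7°: √(L² − r² sin²θ) = 0.076124 m.
v = −0.0229·247.2·0.87207·[1 + 0.0229·0.48938/0.076124] = -5.6623 m/s.
|v| = 5.6623 m/s.

5.66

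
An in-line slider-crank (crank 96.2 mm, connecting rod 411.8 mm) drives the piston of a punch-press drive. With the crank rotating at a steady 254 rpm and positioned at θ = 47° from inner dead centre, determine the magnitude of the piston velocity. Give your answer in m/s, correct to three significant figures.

2.17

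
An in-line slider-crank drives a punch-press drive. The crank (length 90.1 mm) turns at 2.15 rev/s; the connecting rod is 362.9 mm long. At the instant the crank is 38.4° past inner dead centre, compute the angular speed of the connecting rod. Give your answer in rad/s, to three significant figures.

ω = 13.51 rad/s (converted from 2.15 rev/s).
The rod makes angle φ with the slider axis where L sinφ = r sinθ; differentiating, L cosφ·φ̇ = r ω cosθ.
L cosφ = √(L² − r² sin²θ) = 0.35856 m.
|ω_rod| = r ω |cosθ| / √(L² − r² sin²θ) = 0.0901·13.51·0.78369/0.35856 = 2.6603 rad/s.

2.66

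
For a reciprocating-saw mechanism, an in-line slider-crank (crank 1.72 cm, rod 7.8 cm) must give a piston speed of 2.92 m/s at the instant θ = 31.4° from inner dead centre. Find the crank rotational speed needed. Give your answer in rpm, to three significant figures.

2620

For an in-line slider-crank, |v_piston| = rω|sinθ|·[1 + r cosθ/√(L² − r² sin²θ)].
With r = 0.0172 m, L = 0.078 m, θ = 31.4°: the bracketed kinematic factor |dx/dθ| = 0.010659 m.
ω = v/|dx/dθ| = 2.92/0.010659 = 273.94 rad/s.
N = 60ω/(2π) = 2615.9 rpm.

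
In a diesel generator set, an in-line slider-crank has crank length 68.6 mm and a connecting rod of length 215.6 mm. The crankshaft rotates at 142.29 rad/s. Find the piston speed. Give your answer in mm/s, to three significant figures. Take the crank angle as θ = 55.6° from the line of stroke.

ω = 142.3 rad/s
For an in-line slider-crank, x = r cosθ + √(L² − r² sin²θ), so v = −rω sinθ·[1 + r cosθ/√(L² − r² sin²θ)].
With r = 0.0686 m, L = 0.2156 m, θ = 55.6°: √(L² − r² sin²θ) = 0.20804 m.
v = −0.0686·142.3·0.82511·[1 + 0.0686·0.56497/0.20804] = -9.5544 m/s.
|v| = 9.5544 m/s = 9554.4 mm/s.

9550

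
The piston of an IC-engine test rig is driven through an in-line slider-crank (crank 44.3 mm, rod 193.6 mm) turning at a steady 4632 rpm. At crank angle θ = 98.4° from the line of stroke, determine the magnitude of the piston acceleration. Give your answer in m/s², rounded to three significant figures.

ω = 2π·4632/60 = 485.1 rad/s
x(θ) = r cosθ + √(L² − r² sin²θ); with ω constant, a = ω²·d²x/dθ².
d²x/dθ² = −r cosθ − r²(cos2θ)/√u − r⁴ sin²2θ/(4u^{3/2}),  u = L² − r² sin²θ = 0.0355604 m².
Substituting r = 0.0443 m, L = 0.1936 m, θ = 98.4°: d²x/dθ² = +0.016422 m.
a = ω²·d²x/dθ² = (485.1)²·(+0.016422) = +3863.9 m/s²;  |a| = 3863.9 m/s².

3860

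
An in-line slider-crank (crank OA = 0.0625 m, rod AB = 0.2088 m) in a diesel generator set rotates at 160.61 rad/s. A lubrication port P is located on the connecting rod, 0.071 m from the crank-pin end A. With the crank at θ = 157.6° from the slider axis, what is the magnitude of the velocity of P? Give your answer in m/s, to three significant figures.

7.04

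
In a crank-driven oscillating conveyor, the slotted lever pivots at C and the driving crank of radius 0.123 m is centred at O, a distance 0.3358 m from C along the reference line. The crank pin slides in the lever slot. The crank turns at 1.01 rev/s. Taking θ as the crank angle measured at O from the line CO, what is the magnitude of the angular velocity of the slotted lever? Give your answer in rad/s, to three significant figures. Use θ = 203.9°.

ω = 6.346 rad/s (from 1.01 rev/s).
Crank pin A relative to C: A = (d + r cosθ, r sinθ); lever angle φ = atan2(r sinθ, d + r cosθ).
Differentiating tanφ: φ̇ = rω(d cosθ + r)/(d² + r² + 2dr cosθ).
d² + r² + 2dr cosθ = |CA|² = 0.052367 m²;  d cosθ + r = -0.18401 m.
|ω_lever| = |0.123·6.346·-0.18401| / 0.052367 = 2.7427 rad/s.

2.74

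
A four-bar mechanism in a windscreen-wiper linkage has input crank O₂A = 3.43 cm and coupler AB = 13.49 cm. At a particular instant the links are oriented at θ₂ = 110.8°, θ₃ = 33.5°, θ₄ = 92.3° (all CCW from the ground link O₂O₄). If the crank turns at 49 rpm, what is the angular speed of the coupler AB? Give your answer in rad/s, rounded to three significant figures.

ω₂ = 5.131 rad/s (from 49 rpm).
Differentiating the loop-closure r₂e^{iθ₂}+r₃e^{iθ₃}=r₁+r₄e^{iθ₄} gives r₂ω₂e^{iθ₂}+r₃ω₃e^{iθ₃}=r₄ω₄e^{iθ₄}.
Eliminating the other unknown: ω₃ = r₂ω₂ sin(θ₄−θ₂) / [r₃ sin(θ₃−θ₄)].
Numerator sine = -0.31730; denominator sine = -0.85536.
Result = 0.0343·5.131·(-0.31730) / (0.1349·(-0.85536)) = +0.48399 rad/s; magnitude 0.48399 rad/s.

0.484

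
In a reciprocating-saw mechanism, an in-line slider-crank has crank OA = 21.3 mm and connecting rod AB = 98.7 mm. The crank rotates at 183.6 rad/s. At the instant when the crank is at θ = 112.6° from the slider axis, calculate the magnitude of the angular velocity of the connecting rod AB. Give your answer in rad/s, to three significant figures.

15.5

ω = 183.6 rad/s
The rod makes angle φ with the slider axis where L sinφ = r sinθ; differentiating, L cosφ·φ̇ = r ω cosθ.
L cosφ = √(L² − r² sin²θ) = 0.096721 m.
|ω_rod| = r ω |cosθ| / √(L² − r² sin²θ) = 0.0213·183.6·0.38430/0.096721 = 15.538 rad/s.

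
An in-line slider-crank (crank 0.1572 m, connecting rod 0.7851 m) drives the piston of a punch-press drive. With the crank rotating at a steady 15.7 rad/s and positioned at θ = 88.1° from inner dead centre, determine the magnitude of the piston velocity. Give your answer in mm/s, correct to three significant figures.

2480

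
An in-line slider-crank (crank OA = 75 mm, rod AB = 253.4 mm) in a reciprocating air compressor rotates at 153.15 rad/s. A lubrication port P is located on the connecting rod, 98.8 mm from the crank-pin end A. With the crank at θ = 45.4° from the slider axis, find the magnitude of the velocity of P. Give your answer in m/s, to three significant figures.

10.1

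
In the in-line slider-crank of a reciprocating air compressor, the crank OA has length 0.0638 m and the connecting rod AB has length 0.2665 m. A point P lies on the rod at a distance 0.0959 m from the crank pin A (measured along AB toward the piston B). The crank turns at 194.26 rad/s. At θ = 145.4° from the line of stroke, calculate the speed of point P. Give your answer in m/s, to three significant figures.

9.24

ω = 194.3 rad/s.  Crank-pin speed |V_A| = rω = 12.394 m/s, perpendicular to OA.
Rod angle: sinφ = −(r/L) sinθ ⇒ φ = -7.813°; ω_rod = −rω cosθ/√(L²−r²sin²θ) = +38.639 rad/s.
V_P = V_A + ω_rod × AP, with AP = 0.0959 m along the rod.
Components: V_Px = −rω sinθ − a·ω_rod·sinφ = -6.534 m/s;  V_Py = rω cosθ + a·ω_rod·cosφ = -6.5307 m/s.
|V_P| = √(V_Px² + V_Py²) = 9.2381 m/s.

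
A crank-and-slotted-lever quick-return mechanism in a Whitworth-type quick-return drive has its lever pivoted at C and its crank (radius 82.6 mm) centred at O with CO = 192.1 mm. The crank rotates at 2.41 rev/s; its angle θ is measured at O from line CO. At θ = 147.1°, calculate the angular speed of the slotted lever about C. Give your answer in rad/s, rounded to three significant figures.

ω = 15.14 rad/s (from 2.41 rev/s).
Crank pin A relative to C: A = (d + r cosθ, r sinθ); lever angle φ = atan2(r sinθ, d + r cosθ).
Differentiating tanφ: φ̇ = rω(d cosθ + r)/(d² + r² + 2dr cosθ).
d² + r² + 2dr cosθ = |CA|² = 0.0170799 m²;  d cosθ + r = -0.078691 m.
|ω_lever| = |0.0826·15.14·-0.078691| / 0.0170799 = 5.7626 rad/s.

5.76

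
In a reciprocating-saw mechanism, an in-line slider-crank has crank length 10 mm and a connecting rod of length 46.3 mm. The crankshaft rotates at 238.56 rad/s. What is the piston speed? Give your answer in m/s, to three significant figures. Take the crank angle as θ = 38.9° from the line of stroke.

1.75

ω = 238.6 rad/s
For an in-line slider-crank, x = r cosθ + √(L² − r² sin²θ), so v = −rω sinθ·[1 + r cosθ/√(L² − r² sin²θ)].
With r = 0.01 m, L = 0.0463 m, θ = 38.9°: √(L² − r² sin²θ) = 0.045872 m.
v = −0.01·238.6·0.62796·[1 + 0.01·0.77824/0.045872] = -1.7522 m/s.
|v| = 1.7522 m/s.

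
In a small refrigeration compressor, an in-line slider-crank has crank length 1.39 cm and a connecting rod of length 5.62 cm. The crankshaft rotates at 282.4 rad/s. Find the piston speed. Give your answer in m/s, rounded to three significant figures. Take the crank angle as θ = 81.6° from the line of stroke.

4.03

ω = 282.4 rad/s
For an in-line slider-crank, x = r cosθ + √(L² − r² sin²θ), so v = −rω sinθ·[1 + r cosθ/√(L² − r² sin²θ)].
With r = 0.0139 m, L = 0.0562 m, θ = 81.6°: √(L² − r² sin²θ) = 0.054492 m.
v = −0.0139·282.4·0.98927·[1 + 0.0139·0.14608/0.054492] = -4.028 m/s.
|v| = 4.028 m/s.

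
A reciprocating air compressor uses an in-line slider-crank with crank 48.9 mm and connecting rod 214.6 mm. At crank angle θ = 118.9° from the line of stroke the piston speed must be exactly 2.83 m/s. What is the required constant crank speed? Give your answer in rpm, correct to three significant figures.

For an in-line slider-crank, |v_piston| = rω|sinθ|·[1 + r cosθ/√(L² − r² sin²θ)].
With r = 0.0489 m, L = 0.2146 m, θ = 118.9°: the bracketed kinematic factor |dx/dθ| = 0.037999 m.
ω = v/|dx/dθ| = 2.83/0.037999 = 74.475 rad/s.
N = 60ω/(2π) = 711.19 rpm.

711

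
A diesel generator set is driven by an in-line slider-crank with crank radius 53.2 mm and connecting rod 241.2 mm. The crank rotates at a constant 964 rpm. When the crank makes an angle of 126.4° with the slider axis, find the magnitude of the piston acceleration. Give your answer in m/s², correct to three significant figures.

356

ω = 2π·964/60 = 100.9 rad/s
x(θ) = r cosθ + √(L² − r² sin²θ); with ω constant, a = ω²·d²x/dθ².
d²x/dθ² = −r cosθ − r²(cos2θ)/√u − r⁴ sin²2θ/(4u^{3/2}),  u = L² − r² sin²θ = 0.0563439 m².
Substituting r = 0.0532 m, L = 0.2412 m, θ = 126.4°: d²x/dθ² = +0.034959 m.
a = ω²·d²x/dθ² = (100.9)²·(+0.034959) = +356.26 m/s²;  |a| = 356.26 m/s².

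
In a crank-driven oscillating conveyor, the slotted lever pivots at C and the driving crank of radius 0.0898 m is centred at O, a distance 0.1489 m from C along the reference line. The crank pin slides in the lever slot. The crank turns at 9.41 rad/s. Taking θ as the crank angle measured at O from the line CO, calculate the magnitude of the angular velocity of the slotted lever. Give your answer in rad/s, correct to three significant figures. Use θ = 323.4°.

ω = 9.41 rad/s
Crank pin A relative to C: A = (d + r cosθ, r sinθ); lever angle φ = atan2(r sinθ, d + r cosθ).
Differentiating tanφ: φ̇ = rω(d cosθ + r)/(d² + r² + 2dr cosθ).
d² + r² + 2dr cosθ = |CA|² = 0.0517045 m²;  d cosθ + r = +0.20934 m.
|ω_lever| = |0.0898·9.41·+0.20934| / 0.0517045 = 3.4213 rad/s.

3.42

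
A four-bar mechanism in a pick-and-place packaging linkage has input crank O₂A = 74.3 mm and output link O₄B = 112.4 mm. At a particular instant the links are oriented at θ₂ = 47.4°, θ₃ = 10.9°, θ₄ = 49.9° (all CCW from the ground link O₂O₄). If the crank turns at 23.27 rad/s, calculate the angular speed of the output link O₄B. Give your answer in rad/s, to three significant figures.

ω₂ = 23.27 rad/s
Differentiating the loop-closure r₂e^{iθ₂}+r₃e^{iθ₃}=r₁+r₄e^{iθ₄} gives r₂ω₂e^{iθ₂}+r₃ω₃e^{iθ₃}=r₄ω₄e^{iθ₄}.
Eliminating the other unknown: ω₄ = r₂ω₂ sin(θ₂−θ₃) / [r₄ sin(θ₄−θ₃)].
Numerator sine = +0.59482; denominator sine = +0.62932.
Result = 0.0743·23.27·(+0.59482) / (0.1124·(+0.62932)) = +14.539 rad/s; magnitude 14.539 rad/s.

14.5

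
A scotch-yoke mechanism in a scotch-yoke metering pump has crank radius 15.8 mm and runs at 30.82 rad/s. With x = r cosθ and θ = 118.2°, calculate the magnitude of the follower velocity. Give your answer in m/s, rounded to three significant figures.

0.429

ω = 30.82 rad/s
x = r cosθ ⇒ ẋ = −rω sinθ.
|v| = rω|sinθ| = 0.0158·30.82·|sin 118.2°| = 0.42916 m/s.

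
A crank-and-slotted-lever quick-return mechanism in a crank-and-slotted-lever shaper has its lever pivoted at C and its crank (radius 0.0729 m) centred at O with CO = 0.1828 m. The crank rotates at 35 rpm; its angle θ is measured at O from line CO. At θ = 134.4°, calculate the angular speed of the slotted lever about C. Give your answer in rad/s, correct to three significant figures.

0.732

ω = 3.665 rad/s (from 35 rpm).
Crank pin A relative to C: A = (d + r cosθ, r sinθ); lever angle φ = atan2(r sinθ, d + r cosθ).
Differentiating tanφ: φ̇ = rω(d cosθ + r)/(d² + r² + 2dr cosθ).
d² + r² + 2dr cosθ = |CA|² = 0.0200827 m²;  d cosθ + r = -0.054998 m.
|ω_lever| = |0.0729·3.665·-0.054998| / 0.0200827 = 0.73173 rad/s.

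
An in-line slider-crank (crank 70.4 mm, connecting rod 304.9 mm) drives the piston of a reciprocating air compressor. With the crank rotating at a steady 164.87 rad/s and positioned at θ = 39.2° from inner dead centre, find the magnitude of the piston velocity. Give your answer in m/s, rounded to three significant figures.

ω = 164.9 rad/s
For an in-line slider-crank, x = r cosθ + √(L² − r² sin²θ), so v = −rω sinθ·[1 + r cosθ/√(L² − r² sin²θ)].
With r = 0.0704 m, L = 0.3049 m, θ = 39.2°: √(L² − r² sin²θ) = 0.30164 m.
v = −0.0704·164.9·0.63203·[1 + 0.0704·0.77494/0.30164] = -8.6627 m/s.
|v| = 8.6627 m/s.

8.66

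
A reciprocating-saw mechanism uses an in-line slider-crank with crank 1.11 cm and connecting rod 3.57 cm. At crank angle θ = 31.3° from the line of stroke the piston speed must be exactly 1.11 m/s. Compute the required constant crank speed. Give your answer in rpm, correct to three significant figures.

1450

For an in-line slider-crank, |v_piston| = rω|sinθ|·[1 + r cosθ/√(L² − r² sin²θ)].
With r = 0.0111 m, L = 0.0357 m, θ = 31.3°: the bracketed kinematic factor |dx/dθ| = 0.0073191 m.
ω = v/|dx/dθ| = 1.11/0.0073191 = 151.66 rad/s.
N = 60ω/(2π) = 1448.2 rpm.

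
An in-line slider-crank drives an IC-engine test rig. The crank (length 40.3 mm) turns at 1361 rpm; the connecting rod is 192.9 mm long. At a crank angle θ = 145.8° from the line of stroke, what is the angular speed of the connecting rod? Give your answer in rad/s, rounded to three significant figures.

ω = 142.5 rad/s (converted from 1361 rpm).
The rod makes angle φ with the slider axis where L sinφ = r sinθ; differentiating, L cosφ·φ̇ = r ω cosθ.
L cosφ = √(L² − r² sin²θ) = 0.19157 m.
|ω_rod| = r ω |cosθ| / √(L² − r² sin²θ) = 0.0403·142.5·0.82708/0.19157 = 24.798 rad/s.

24.8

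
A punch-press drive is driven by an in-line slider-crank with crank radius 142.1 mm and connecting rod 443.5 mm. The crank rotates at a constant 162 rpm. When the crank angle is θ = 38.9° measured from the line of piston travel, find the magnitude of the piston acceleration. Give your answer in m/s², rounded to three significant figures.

ω = 2π·162/60 = 16.96 rad/s
x(θ) = r cosθ + √(L² − r² sin²θ); with ω constant, a = ω²·d²x/dθ².
d²x/dθ² = −r cosθ − r²(cos2θ)/√u − r⁴ sin²2θ/(4u^{3/2}),  u = L² − r² sin²θ = 0.18873 m².
Substituting r = 0.1421 m, L = 0.4435 m, θ = 38.9°: d²x/dθ² = -0.1216 m.
a = ω²·d²x/dθ² = (16.96)²·(-0.1216) = -34.996 m/s²;  |a| = 34.996 m/s².

35.0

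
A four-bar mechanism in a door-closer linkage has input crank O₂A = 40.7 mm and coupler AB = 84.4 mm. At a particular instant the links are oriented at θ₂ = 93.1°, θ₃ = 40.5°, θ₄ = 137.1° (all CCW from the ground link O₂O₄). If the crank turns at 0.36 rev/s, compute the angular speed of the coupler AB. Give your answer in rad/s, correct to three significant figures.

0.763

ω₂ = 2.262 rad/s (from 0.36 rev/s).
Differentiating the loop-closure r₂e^{iθ₂}+r₃e^{iθ₃}=r₁+r₄e^{iθ₄} gives r₂ω₂e^{iθ₂}+r₃ω₃e^{iθ₃}=r₄ω₄e^{iθ₄}.
Eliminating the other unknown: ω₃ = r₂ω₂ sin(θ₄−θ₂) / [r₃ sin(θ₃−θ₄)].
Numerator sine = +0.69466; denominator sine = -0.99337.
Result = 0.0407·2.262·(+0.69466) / (0.0844·(-0.99337)) = -0.76277 rad/s; magnitude 0.76277 rad/s.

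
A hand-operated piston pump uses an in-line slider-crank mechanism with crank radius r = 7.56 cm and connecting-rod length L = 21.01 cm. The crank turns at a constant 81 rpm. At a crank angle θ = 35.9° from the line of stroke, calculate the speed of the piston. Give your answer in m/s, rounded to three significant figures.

0.488

ω = 2π·81/60 = 8.482 rad/s
For an in-line slider-crank, x = r cosθ + √(L² − r² sin²θ), so v = −rω sinθ·[1 + r cosθ/√(L² − r² sin²θ)].
With r = 0.0756 m, L = 0.2101 m, θ = 35.9°: √(L² − r² sin²θ) = 0.20537 m.
v = −0.0756·8.482·0.58637·[1 + 0.0756·0.81004/0.20537] = -0.48814 m/s.
|v| = 0.48814 m/s.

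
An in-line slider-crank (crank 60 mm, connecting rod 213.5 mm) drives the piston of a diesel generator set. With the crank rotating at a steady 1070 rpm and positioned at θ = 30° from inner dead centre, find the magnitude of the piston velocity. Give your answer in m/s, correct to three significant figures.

4.19

ω = 2π·1070/60 = 112.1 rad/s
For an in-line slider-crank, x = r cosθ + √(L² − r² sin²θ), so v = −rω sinθ·[1 + r cosθ/√(L² − r² sin²θ)].
With r = 0.06 m, L = 0.2135 m, θ = 30°: √(L² − r² sin²θ) = 0.21138 m.
v = −0.06·112.1·0.50000·[1 + 0.06·0.86603/0.21138] = -4.1878 m/s.
|v| = 4.1878 m/s.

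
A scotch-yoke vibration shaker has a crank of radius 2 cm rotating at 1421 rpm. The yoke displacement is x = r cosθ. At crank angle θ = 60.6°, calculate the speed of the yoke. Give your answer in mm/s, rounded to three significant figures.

2590

ω = 148.8 rad/s (from 1421 rpm).
x = r cosθ ⇒ ẋ = −rω sinθ.
|v| = rω|sinθ| = 0.02·148.8·|sin 60.6°| = 2.5929 m/s = 2592.9 mm/s.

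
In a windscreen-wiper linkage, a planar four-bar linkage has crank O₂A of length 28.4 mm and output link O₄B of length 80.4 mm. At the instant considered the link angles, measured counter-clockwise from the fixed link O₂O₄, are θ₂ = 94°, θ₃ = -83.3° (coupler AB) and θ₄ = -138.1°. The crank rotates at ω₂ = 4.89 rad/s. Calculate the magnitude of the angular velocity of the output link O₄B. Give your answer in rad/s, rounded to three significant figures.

ω₂ = 4.89 rad/s
Differentiating the loop-closure r₂e^{iθ₂}+r₃e^{iθ₃}=r₁+r₄e^{iθ₄} gives r₂ω₂e^{iθ₂}+r₃ω₃e^{iθ₃}=r₄ω₄e^{iθ₄}.
Eliminating the other unknown: ω₄ = r₂ω₂ sin(θ₂−θ₃) / [r₄ sin(θ₄−θ₃)].
Numerator sine = +0.04711; denominator sine = -0.81714.
Result = 0.0284·4.89·(+0.04711) / (0.0804·(-0.81714)) = -0.099575 rad/s; magnitude 0.099575 rad/s.

0.0996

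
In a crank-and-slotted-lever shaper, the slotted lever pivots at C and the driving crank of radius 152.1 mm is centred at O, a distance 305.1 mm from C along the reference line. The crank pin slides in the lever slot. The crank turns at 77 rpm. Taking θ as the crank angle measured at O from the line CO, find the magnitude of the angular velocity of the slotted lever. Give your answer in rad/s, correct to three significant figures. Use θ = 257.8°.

ω = 8.063 rad/s (from 77 rpm).
Crank pin A relative to C: A = (d + r cosθ, r sinθ); lever angle φ = atan2(r sinθ, d + r cosθ).
Differentiating tanφ: φ̇ = rω(d cosθ + r)/(d² + r² + 2dr cosθ).
d² + r² + 2dr cosθ = |CA|² = 0.0966071 m²;  d cosθ + r = +0.087625 m.
|ω_lever| = |0.1521·8.063·+0.087625| / 0.0966071 = 1.1124 rad/s.

1.11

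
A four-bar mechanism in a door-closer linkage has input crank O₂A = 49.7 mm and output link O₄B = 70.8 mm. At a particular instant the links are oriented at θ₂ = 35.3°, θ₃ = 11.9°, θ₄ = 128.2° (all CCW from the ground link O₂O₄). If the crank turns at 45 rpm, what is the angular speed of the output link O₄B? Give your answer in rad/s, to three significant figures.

1.47

ω₂ = 4.712 rad/s (from 45 rpm).
Differentiating the loop-closure r₂e^{iθ₂}+r₃e^{iθ₃}=r₁+r₄e^{iθ₄} gives r₂ω₂e^{iθ₂}+r₃ω₃e^{iθ₃}=r₄ω₄e^{iθ₄}.
Eliminating the other unknown: ω₄ = r₂ω₂ sin(θ₂−θ₃) / [r₄ sin(θ₄−θ₃)].
Numerator sine = +0.39715; denominator sine = +0.89649.
Result = 0.0497·4.712·(+0.39715) / (0.0708·(+0.89649)) = +1.4655 rad/s; magnitude 1.4655 rad/s.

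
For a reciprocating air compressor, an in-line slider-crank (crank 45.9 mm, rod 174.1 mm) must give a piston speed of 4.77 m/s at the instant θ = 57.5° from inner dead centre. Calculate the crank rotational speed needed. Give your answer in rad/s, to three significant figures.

108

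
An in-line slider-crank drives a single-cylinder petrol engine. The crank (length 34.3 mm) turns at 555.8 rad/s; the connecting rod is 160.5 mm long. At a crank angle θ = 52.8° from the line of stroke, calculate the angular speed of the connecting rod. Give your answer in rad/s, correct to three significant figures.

72.9

ω = 555.8 rad/s
The rod makes angle φ with the slider axis where L sinφ = r sinθ; differentiating, L cosφ·φ̇ = r ω cosθ.
L cosφ = √(L² − r² sin²θ) = 0.15816 m.
|ω_rod| = r ω |cosθ| / √(L² − r² sin²θ) = 0.0343·555.8·0.60460/0.15816 = 72.877 rad/s.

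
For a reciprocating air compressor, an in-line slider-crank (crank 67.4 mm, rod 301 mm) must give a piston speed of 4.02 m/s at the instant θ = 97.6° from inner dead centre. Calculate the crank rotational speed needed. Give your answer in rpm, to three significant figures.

593

For an in-line slider-crank, |v_piston| = rω|sinθ|·[1 + r cosθ/√(L² − r² sin²θ)].
With r = 0.0674 m, L = 0.301 m, θ = 97.6°: the bracketed kinematic factor |dx/dθ| = 0.064779 m.
ω = v/|dx/dθ| = 4.02/0.064779 = 62.057 rad/s.
N = 60ω/(2π) = 592.6 rpm.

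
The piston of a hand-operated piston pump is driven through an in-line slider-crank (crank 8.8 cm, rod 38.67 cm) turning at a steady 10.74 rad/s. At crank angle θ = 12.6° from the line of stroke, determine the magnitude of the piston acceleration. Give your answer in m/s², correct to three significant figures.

ω = 10.74 rad/s
x(θ) = r cosθ + √(L² − r² sin²θ); with ω constant, a = ω²·d²x/dθ².
d²x/dθ² = −r cosθ − r²(cos2θ)/√u − r⁴ sin²2θ/(4u^{3/2}),  u = L² − r² sin²θ = 0.149168 m².
Substituting r = 0.088 m, L = 0.3867 m, θ = 12.6°: d²x/dθ² = -0.10407 m.
a = ω²·d²x/dθ² = (10.74)²·(-0.10407) = -12.004 m/s²;  |a| = 12.004 m/s².

12.0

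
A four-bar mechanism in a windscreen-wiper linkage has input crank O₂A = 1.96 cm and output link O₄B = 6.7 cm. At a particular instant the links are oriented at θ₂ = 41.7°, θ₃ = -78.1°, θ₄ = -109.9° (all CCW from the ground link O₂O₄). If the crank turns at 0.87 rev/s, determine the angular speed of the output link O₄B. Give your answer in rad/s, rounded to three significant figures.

ω₂ = 5.466 rad/s (from 0.87 rev/s).
Differentiating the loop-closure r₂e^{iθ₂}+r₃e^{iθ₃}=r₁+r₄e^{iθ₄} gives r₂ω₂e^{iθ₂}+r₃ω₃e^{iθ₃}=r₄ω₄e^{iθ₄}.
Eliminating the other unknown: ω₄ = r₂ω₂ sin(θ₂−θ₃) / [r₄ sin(θ₄−θ₃)].
Numerator sine = +0.86777; denominator sine = -0.52696.
Result = 0.0196·5.466·(+0.86777) / (0.067·(-0.52696)) = -2.6333 rad/s; magnitude 2.6333 rad/s.

2.63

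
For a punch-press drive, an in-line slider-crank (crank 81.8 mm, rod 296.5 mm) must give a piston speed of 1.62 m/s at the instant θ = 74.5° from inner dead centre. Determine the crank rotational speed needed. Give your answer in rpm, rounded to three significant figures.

For an in-line slider-crank, |v_piston| = rω|sinθ|·[1 + r cosθ/√(L² − r² sin²θ)].
With r = 0.0818 m, L = 0.2965 m, θ = 74.5°: the bracketed kinematic factor |dx/dθ| = 0.084853 m.
ω = v/|dx/dθ| = 1.62/0.084853 = 19.092 rad/s.
N = 60ω/(2π) = 182.31 rpm.

182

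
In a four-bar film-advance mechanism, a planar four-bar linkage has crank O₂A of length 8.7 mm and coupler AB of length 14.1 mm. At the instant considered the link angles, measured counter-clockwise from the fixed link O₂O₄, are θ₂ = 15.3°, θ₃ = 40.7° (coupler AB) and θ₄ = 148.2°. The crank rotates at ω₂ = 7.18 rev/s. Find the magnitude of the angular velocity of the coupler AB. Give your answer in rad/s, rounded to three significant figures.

21.4

ω₂ = 45.11 rad/s (from 7.18 rev/s).
Differentiating the loop-closure r₂e^{iθ₂}+r₃e^{iθ₃}=r₁+r₄e^{iθ₄} gives r₂ω₂e^{iθ₂}+r₃ω₃e^{iθ₃}=r₄ω₄e^{iθ₄}.
Eliminating the other unknown: ω₃ = r₂ω₂ sin(θ₄−θ₂) / [r₃ sin(θ₃−θ₄)].
Numerator sine = +0.73254; denominator sine = -0.95372.
Result = 0.0087·45.11·(+0.73254) / (0.0141·(-0.95372)) = -21.381 rad/s; magnitude 21.381 rad/s.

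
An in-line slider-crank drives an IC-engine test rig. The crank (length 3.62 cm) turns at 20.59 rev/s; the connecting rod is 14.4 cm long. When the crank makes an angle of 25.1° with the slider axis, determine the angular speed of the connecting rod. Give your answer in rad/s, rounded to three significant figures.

ω = 129.4 rad/s (converted from 20.59 rev/s).
The rod makes angle φ with the slider axis where L sinφ = r sinθ; differentiating, L cosφ·φ̇ = r ω cosθ.
L cosφ = √(L² − r² sin²θ) = 0.14318 m.
|ω_rod| = r ω |cosθ| / √(L² − r² sin²θ) = 0.0362·129.4·0.90557/0.14318 = 29.62 rad/s.

29.6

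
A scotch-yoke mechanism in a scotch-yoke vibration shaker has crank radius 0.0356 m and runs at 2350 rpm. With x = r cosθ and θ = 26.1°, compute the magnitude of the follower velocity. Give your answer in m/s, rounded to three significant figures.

ω = 246.1 rad/s (from 2350 rpm).
x = r cosθ ⇒ ẋ = −rω sinθ.
|v| = rω|sinθ| = 0.0356·246.1·|sin 26.1°| = 3.8542 m/s.

3.85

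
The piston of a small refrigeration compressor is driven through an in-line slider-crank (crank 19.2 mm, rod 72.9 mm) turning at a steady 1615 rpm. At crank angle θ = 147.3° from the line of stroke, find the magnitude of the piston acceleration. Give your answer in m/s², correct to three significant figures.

399

ω = 2π·1615/60 = 169.1 rad/s
x(θ) = r cosθ + √(L² − r² sin²θ); with ω constant, a = ω²·d²x/dθ².
d²x/dθ² = −r cosθ − r²(cos2θ)/√u − r⁴ sin²2θ/(4u^{3/2}),  u = L² − r² sin²θ = 0.00520682 m².
Substituting r = 0.0192 m, L = 0.0729 m, θ = 147.3°: d²x/dθ² = +0.013956 m.
a = ω²·d²x/dθ² = (169.1)²·(+0.013956) = +399.16 m/s²;  |a| = 399.16 m/s².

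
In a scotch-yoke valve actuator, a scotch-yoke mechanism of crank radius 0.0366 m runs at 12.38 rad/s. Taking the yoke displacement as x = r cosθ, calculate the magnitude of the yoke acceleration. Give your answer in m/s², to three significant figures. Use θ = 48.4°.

3.72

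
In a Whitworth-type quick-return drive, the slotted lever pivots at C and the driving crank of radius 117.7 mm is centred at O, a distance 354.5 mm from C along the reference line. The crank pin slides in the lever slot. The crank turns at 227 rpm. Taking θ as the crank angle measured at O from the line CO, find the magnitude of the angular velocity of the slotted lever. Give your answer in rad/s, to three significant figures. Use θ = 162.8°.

10.3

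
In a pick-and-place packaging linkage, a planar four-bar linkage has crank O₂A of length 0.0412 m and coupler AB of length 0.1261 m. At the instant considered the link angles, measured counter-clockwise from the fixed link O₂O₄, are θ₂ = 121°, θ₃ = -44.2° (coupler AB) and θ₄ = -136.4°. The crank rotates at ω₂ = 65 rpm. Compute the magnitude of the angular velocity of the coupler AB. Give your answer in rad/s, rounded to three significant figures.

ω₂ = 6.807 rad/s (from 65 rpm).
Differentiating the loop-closure r₂e^{iθ₂}+r₃e^{iθ₃}=r₁+r₄e^{iθ₄} gives r₂ω₂e^{iθ₂}+r₃ω₃e^{iθ₃}=r₄ω₄e^{iθ₄}.
Eliminating the other unknown: ω₃ = r₂ω₂ sin(θ₄−θ₂) / [r₃ sin(θ₃−θ₄)].
Numerator sine = +0.97592; denominator sine = +0.99926.
Result = 0.0412·6.807·(+0.97592) / (0.1261·(+0.99926)) = +2.172 rad/s; magnitude 2.172 rad/s.

2.17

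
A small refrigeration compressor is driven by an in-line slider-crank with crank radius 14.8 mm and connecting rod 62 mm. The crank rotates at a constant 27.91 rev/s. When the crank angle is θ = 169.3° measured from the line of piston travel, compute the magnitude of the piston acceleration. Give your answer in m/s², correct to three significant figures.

346

ω = 2π·27.9 = 175.4 rad/s
x(θ) = r cosθ + √(L² − r² sin²θ); with ω constant, a = ω²·d²x/dθ².
d²x/dθ² = −r cosθ − r²(cos2θ)/√u − r⁴ sin²2θ/(4u^{3/2}),  u = L² − r² sin²θ = 0.00383645 m².
Substituting r = 0.0148 m, L = 0.062 m, θ = 169.3°: d²x/dθ² = +0.011243 m.
a = ω²·d²x/dθ² = (175.4)²·(+0.011243) = +345.76 m/s²;  |a| = 345.76 m/s².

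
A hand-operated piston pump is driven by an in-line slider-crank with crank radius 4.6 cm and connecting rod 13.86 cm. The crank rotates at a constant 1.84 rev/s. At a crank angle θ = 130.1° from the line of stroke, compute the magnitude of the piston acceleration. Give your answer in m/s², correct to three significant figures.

4.26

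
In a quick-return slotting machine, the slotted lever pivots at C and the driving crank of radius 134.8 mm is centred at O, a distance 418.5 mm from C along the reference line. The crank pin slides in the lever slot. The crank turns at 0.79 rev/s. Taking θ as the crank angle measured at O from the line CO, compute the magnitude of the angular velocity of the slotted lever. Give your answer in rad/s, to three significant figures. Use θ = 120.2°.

0.371

ω = 4.964 rad/s (from 0.79 rev/s).
Crank pin A relative to C: A = (d + r cosθ, r sinθ); lever angle φ = atan2(r sinθ, d + r cosθ).
Differentiating tanφ: φ̇ = rω(d cosθ + r)/(d² + r² + 2dr cosθ).
d² + r² + 2dr cosθ = |CA|² = 0.136559 m²;  d cosθ + r = -0.075714 m.
|ω_lever| = |0.1348·4.964·-0.075714| / 0.136559 = 0.37098 rad/s.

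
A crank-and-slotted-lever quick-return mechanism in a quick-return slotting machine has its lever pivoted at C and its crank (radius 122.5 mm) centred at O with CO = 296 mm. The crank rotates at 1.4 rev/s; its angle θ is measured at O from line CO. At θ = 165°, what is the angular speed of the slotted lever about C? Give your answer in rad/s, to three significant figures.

ω = 8.796 rad/s (from 1.4 rev/s).
Crank pin A relative to C: A = (d + r cosθ, r sinθ); lever angle φ = atan2(r sinθ, d + r cosθ).
Differentiating tanφ: φ̇ = rω(d cosθ + r)/(d² + r² + 2dr cosθ).
d² + r² + 2dr cosθ = |CA|² = 0.0325733 m²;  d cosθ + r = -0.16341 m.
|ω_lever| = |0.1225·8.796·-0.16341| / 0.0325733 = 5.4059 rad/s.

5.41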